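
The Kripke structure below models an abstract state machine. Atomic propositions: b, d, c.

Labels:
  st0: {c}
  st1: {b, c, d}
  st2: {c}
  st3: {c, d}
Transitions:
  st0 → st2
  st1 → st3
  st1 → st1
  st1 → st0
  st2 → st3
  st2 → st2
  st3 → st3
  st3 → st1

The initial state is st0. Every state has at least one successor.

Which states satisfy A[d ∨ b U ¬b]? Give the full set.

{st0, st2, st3}

States satisfying d ∨ b: {st1, st3}.
States satisfying ¬b: {st0, st2, st3}.
States satisfying A[d ∨ b U ¬b]: {st0, st2, st3}.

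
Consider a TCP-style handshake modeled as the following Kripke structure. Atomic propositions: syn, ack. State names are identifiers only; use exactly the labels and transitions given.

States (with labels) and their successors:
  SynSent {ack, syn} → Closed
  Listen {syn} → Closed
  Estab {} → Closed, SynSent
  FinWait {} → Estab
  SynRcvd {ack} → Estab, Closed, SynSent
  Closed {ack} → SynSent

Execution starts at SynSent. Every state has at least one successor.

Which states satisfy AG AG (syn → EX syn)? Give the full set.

States satisfying AG (syn → EX syn): ∅.
States satisfying AG AG (syn → EX syn): ∅.

none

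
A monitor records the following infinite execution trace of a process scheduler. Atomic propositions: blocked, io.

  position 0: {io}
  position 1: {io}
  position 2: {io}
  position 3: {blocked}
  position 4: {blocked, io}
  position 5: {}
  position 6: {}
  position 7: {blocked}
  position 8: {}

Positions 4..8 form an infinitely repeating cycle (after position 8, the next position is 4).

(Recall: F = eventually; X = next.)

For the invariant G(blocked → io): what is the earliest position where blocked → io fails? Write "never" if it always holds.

3

Check blocked → io at each position in order: 0 ✓, 1 ✓, 2 ✓.
At position 3 the labels are {blocked}, so blocked → io is false there. This is the first violation.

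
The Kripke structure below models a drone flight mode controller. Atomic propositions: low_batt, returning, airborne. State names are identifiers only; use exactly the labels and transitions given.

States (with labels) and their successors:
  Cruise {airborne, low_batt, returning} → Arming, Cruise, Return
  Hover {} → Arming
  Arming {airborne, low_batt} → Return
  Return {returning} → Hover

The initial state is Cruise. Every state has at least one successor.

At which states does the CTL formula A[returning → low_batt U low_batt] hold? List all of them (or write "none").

{Cruise, Hover, Arming}

States satisfying returning → low_batt: {Cruise, Hover, Arming}.
States satisfying low_batt: {Cruise, Arming}.
States satisfying A[returning → low_batt U low_batt]: {Cruise, Hover, Arming}.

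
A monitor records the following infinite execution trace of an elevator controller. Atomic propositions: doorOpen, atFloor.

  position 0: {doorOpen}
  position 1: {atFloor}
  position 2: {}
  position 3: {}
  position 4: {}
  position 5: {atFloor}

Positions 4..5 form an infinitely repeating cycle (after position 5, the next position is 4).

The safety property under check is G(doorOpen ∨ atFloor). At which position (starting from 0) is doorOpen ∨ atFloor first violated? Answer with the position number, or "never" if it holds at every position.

Check doorOpen ∨ atFloor at each position in order: 0 ✓, 1 ✓.
At position 2 the labels are {}, so doorOpen ∨ atFloor is false there. This is the first violation.

2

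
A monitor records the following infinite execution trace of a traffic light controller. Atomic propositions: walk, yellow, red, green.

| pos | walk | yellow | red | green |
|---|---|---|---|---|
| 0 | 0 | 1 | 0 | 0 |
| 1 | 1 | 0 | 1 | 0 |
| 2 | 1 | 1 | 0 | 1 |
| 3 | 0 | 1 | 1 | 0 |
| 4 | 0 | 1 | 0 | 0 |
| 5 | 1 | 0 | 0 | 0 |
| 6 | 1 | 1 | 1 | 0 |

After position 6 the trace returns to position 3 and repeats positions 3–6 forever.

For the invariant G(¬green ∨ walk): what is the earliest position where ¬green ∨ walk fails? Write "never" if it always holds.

never

¬green ∨ walk holds at every position 0..6, and those are all the positions the trace ever visits, so the invariant G(¬green ∨ walk) is never violated.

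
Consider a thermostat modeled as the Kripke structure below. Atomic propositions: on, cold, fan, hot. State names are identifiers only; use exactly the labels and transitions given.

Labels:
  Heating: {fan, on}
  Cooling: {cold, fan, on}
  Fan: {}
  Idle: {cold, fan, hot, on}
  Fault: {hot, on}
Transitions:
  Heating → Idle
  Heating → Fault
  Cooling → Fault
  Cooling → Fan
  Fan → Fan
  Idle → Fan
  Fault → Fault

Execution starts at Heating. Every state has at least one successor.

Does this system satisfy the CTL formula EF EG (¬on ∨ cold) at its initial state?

Holds

States satisfying EG (¬on ∨ cold): {Cooling, Fan, Idle}.
States satisfying EF EG (¬on ∨ cold): {Heating, Cooling, Fan, Idle}.
Some path from Heating reaches a state where EG (¬on ∨ cold) holds.
Heating ∈ Sat(EF EG (¬on ∨ cold)).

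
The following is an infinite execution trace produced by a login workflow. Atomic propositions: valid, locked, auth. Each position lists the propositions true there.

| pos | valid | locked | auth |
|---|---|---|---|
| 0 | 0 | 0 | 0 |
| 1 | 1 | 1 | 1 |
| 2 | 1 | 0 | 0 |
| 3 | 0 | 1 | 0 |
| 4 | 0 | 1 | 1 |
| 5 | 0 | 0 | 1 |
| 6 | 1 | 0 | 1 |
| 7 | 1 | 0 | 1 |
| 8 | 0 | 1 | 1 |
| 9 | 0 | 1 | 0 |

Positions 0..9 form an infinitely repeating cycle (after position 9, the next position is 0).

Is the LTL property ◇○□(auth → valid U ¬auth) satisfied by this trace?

Does not hold

○□(auth → valid U ¬auth) is false at every position 0..9, so it never becomes true and ◇○□(auth → valid U ¬auth) fails.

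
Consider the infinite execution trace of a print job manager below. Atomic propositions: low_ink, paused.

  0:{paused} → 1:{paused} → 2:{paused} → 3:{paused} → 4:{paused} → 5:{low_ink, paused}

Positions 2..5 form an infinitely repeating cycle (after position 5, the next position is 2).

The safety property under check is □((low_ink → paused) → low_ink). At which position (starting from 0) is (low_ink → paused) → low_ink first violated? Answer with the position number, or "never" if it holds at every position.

0

At position 0 the labels are {paused}, so (low_ink → paused) → low_ink is false there. This is the first violation.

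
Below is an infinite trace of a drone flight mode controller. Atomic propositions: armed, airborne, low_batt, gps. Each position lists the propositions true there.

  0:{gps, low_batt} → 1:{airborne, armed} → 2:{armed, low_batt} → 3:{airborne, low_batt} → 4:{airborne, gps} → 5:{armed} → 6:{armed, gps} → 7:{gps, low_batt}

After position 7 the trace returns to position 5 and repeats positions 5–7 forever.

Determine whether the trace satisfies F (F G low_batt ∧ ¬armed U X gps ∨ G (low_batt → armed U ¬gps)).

Does not hold

F G low_batt ∧ ¬armed U X gps ∨ G (low_batt → armed U ¬gps) is false at every position 0..7, so it never becomes true and F (F G low_batt ∧ ¬armed U X gps ∨ G (low_batt → armed U ¬gps)) fails.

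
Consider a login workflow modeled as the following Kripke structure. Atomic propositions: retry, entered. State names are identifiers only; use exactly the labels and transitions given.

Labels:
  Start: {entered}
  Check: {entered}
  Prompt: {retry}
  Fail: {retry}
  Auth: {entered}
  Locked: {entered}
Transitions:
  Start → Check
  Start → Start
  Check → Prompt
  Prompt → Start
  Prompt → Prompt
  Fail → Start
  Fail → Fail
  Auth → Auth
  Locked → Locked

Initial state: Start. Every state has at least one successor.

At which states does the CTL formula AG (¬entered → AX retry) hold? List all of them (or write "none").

States satisfying ¬entered → AX retry: {Start, Check, Auth, Locked}.
States satisfying AG (¬entered → AX retry): {Auth, Locked}.

{Auth, Locked}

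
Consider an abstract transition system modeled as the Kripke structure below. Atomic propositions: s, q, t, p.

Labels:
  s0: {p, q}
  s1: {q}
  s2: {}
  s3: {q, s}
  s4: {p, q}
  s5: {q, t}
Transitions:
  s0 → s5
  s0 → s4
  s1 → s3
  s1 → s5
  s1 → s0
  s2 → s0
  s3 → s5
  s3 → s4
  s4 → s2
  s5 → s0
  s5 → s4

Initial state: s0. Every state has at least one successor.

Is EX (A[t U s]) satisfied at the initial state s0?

States satisfying A[t U s]: {s3}.
States satisfying EX (A[t U s]): {s1}.
No suitable path/successor from s0 witnesses the formula.
s0 ∉ Sat(EX (A[t U s])).

Does not hold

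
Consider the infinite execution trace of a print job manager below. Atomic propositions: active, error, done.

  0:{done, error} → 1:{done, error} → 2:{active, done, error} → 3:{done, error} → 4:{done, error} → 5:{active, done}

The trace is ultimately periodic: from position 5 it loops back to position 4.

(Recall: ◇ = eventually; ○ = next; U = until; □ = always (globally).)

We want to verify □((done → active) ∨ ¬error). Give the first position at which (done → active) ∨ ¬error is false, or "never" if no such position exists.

At position 0 the labels are {done, error}, so (done → active) ∨ ¬error is false there. This is the first violation.

0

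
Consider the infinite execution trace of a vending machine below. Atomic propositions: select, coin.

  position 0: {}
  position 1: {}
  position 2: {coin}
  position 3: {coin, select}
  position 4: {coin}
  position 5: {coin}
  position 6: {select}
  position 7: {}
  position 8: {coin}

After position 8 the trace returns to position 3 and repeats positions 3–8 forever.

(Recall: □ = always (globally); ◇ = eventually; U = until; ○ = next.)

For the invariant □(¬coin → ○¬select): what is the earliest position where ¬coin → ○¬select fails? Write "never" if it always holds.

¬coin → ○¬select holds at every position 0..8, and those are all the positions the trace ever visits, so the invariant □(¬coin → ○¬select) is never violated.

never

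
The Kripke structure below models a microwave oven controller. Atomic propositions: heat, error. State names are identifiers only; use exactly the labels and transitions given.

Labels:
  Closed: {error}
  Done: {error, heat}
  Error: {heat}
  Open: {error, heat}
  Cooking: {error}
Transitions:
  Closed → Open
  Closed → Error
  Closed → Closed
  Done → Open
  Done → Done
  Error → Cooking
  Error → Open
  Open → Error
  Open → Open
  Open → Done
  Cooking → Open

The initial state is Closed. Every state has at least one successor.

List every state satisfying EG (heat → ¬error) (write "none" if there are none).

{Closed}

States satisfying heat → ¬error: {Closed, Error, Cooking}.
States satisfying EG (heat → ¬error): {Closed}.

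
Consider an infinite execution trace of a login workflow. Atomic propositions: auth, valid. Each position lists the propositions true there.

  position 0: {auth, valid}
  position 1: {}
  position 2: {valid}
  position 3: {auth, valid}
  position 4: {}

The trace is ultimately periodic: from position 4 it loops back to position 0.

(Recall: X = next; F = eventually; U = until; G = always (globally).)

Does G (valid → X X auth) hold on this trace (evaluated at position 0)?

Does not hold

valid → X X auth must hold at every position from 0 onward. It fails at position 0, so G (valid → X X auth) is false.
Positions where valid holds: 0, 2, 3.
Check X X auth at each: 0→fails, 2→fails, 3→ok.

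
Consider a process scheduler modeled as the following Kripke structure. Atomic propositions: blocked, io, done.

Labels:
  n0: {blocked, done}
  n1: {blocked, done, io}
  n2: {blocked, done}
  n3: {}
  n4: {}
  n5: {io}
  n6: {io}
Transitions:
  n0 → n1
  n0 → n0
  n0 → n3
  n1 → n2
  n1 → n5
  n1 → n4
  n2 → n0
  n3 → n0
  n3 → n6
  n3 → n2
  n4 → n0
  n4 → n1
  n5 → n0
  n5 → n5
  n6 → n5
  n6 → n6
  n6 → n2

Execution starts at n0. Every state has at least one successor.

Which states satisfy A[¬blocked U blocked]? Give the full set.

States satisfying ¬blocked: {n3, n4, n5, n6}.
States satisfying blocked: {n0, n1, n2}.
States satisfying A[¬blocked U blocked]: {n0, n1, n2, n4}.

{n0, n1, n2, n4}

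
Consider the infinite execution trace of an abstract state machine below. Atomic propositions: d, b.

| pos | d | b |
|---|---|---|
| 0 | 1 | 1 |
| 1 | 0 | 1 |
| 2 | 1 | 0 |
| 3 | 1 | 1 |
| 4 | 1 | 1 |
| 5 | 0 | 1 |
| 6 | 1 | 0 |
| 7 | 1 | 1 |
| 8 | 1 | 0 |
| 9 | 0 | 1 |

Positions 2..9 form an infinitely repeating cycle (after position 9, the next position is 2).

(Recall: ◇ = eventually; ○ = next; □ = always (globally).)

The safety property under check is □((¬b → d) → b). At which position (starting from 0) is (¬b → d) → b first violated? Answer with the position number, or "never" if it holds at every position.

2

Check (¬b → d) → b at each position in order: 0 ✓, 1 ✓.
At position 2 the labels are {d}, so (¬b → d) → b is false there. This is the first violation.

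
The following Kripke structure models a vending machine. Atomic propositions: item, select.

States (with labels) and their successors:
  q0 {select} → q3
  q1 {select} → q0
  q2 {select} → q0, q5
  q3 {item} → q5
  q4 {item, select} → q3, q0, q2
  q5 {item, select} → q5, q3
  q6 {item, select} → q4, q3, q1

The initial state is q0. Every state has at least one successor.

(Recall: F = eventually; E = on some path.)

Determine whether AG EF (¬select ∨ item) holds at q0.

States satisfying EF (¬select ∨ item): {q0, q1, q2, q3, q4, q5, q6}.
States satisfying AG EF (¬select ∨ item): {q0, q1, q2, q3, q4, q5, q6}.
Every state reachable from q0 satisfies EF (¬select ∨ item).
q0 ∈ Sat(AG EF (¬select ∨ item)).

Satisfied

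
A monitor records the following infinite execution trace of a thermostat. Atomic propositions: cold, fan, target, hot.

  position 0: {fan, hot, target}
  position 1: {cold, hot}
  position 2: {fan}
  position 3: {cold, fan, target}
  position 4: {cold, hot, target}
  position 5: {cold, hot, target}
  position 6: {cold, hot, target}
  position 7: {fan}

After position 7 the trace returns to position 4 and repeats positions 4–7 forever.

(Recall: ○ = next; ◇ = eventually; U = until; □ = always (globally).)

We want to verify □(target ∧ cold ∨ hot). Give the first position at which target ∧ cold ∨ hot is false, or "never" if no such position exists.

Check target ∧ cold ∨ hot at each position in order: 0 ✓, 1 ✓.
At position 2 the labels are {fan}, so target ∧ cold ∨ hot is false there. This is the first violation.

2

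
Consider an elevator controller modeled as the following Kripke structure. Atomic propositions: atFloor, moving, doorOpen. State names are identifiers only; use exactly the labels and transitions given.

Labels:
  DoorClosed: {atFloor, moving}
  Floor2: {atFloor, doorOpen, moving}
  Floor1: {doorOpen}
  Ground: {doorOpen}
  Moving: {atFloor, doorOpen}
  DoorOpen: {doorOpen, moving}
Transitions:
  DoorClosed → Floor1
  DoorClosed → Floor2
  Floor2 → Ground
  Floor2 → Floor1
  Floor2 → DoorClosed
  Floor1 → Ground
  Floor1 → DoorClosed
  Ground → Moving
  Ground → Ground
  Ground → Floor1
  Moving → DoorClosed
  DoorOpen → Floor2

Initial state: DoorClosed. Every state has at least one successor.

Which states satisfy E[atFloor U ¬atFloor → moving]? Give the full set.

{DoorClosed, Floor2, Moving, DoorOpen}

States satisfying atFloor: {DoorClosed, Floor2, Moving}.
States satisfying ¬atFloor → moving: {DoorClosed, Floor2, Moving, DoorOpen}.
States satisfying E[atFloor U ¬atFloor → moving]: {DoorClosed, Floor2, Moving, DoorOpen}.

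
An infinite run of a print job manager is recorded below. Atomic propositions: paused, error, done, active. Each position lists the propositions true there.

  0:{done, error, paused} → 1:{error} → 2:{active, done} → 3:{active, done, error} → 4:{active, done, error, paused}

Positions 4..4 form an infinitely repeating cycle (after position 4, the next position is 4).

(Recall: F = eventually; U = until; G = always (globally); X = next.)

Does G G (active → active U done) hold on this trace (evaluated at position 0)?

Yes

G (active → active U done) holds at every position 0..4, and those are all positions ever visited, so G G (active → active U done) holds.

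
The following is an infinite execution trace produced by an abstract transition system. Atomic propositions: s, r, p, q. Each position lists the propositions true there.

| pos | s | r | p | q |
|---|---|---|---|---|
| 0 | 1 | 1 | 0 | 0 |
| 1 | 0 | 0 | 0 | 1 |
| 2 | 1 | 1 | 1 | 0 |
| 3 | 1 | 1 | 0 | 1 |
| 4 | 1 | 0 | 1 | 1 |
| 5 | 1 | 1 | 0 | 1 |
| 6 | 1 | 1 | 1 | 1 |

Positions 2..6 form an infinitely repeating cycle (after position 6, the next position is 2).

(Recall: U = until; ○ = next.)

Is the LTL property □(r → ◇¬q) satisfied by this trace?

Holds

r → ◇¬q holds at every position 0..6, and those are all positions ever visited, so □(r → ◇¬q) holds.
Positions where r holds: 0, 2, 3, 5, 6.
Check ◇¬q at each: 0→ok, 2→ok, 3→ok, 5→ok, 6→ok.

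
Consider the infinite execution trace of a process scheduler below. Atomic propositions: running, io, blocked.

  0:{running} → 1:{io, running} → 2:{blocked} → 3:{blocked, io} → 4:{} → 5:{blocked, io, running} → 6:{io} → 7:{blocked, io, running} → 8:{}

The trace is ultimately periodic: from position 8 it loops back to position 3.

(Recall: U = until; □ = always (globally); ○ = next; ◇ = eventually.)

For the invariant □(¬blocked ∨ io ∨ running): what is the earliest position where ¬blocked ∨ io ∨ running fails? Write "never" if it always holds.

Check ¬blocked ∨ io ∨ running at each position in order: 0 ✓, 1 ✓.
At position 2 the labels are {blocked}, so ¬blocked ∨ io ∨ running is false there. This is the first violation.

2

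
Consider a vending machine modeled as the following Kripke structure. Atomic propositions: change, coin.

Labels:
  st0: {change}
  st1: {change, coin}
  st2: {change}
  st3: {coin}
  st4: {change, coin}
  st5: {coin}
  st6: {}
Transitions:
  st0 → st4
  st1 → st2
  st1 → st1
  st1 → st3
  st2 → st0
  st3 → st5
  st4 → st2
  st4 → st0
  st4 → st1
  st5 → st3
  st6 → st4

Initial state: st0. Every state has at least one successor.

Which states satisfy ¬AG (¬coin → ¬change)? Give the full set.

{st0, st1, st2, st4, st6}

States satisfying ¬coin → ¬change: {st1, st3, st4, st5, st6}.
States satisfying AG (¬coin → ¬change): {st3, st5}.
States satisfying ¬AG (¬coin → ¬change): {st0, st1, st2, st4, st6}.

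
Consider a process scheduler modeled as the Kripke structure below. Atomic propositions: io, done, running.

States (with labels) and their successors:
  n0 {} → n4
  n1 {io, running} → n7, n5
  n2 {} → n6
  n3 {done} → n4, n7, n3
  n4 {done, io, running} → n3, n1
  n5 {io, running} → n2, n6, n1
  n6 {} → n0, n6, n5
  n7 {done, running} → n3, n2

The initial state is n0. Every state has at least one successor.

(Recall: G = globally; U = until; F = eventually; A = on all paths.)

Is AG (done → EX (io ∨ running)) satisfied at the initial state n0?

States satisfying done → EX (io ∨ running): {n0, n1, n2, n3, n4, n5, n6}.
States satisfying AG (done → EX (io ∨ running)): ∅.
n7 is reachable from n0 and violates done → EX (io ∨ running), so AG fails at n0.
n0 ∉ Sat(AG (done → EX (io ∨ running))).

Violated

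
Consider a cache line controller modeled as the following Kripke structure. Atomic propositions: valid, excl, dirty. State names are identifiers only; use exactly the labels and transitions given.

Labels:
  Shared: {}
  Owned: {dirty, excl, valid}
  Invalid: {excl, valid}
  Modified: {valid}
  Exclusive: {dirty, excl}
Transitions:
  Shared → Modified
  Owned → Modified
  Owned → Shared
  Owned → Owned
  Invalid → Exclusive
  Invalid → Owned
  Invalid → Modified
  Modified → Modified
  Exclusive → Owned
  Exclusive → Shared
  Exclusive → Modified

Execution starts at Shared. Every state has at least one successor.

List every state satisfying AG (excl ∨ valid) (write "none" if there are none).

States satisfying excl ∨ valid: {Owned, Invalid, Modified, Exclusive}.
States satisfying AG (excl ∨ valid): {Modified}.

{Modified}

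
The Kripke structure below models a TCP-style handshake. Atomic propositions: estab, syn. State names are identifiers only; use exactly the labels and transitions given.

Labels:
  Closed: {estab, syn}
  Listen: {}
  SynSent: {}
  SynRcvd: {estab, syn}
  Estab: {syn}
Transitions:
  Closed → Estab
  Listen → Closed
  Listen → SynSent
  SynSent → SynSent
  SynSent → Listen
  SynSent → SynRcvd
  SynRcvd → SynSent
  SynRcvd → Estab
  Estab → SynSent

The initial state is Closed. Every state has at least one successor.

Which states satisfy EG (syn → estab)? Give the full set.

States satisfying syn → estab: {Closed, Listen, SynSent, SynRcvd}.
States satisfying EG (syn → estab): {Listen, SynSent, SynRcvd}.

{Listen, SynSent, SynRcvd}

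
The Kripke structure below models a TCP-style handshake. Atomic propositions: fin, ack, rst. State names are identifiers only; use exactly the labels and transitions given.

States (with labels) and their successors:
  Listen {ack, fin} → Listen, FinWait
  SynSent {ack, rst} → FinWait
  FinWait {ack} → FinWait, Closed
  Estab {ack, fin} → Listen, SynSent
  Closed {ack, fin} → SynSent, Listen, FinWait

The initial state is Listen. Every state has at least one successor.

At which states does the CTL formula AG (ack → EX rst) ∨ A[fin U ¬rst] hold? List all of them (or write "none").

{Listen, FinWait, Estab, Closed}

States satisfying ack → EX rst: {Estab, Closed}.
States satisfying AG (ack → EX rst): ∅.
States satisfying fin: {Listen, Estab, Closed}.
States satisfying ¬rst: {Listen, FinWait, Estab, Closed}.
States satisfying A[fin U ¬rst]: {Listen, FinWait, Estab, Closed}.
States satisfying AG (ack → EX rst) ∨ A[fin U ¬rst]: {Listen, FinWait, Estab, Closed}.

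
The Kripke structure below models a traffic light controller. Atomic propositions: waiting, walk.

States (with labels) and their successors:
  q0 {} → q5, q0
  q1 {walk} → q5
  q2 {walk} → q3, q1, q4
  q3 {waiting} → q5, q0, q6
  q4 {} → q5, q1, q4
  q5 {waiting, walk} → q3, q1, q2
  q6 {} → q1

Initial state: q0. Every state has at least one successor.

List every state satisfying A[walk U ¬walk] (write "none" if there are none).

States satisfying walk: {q1, q2, q5}.
States satisfying ¬walk: {q0, q3, q4, q6}.
States satisfying A[walk U ¬walk]: {q0, q3, q4, q6}.

{q0, q3, q4, q6}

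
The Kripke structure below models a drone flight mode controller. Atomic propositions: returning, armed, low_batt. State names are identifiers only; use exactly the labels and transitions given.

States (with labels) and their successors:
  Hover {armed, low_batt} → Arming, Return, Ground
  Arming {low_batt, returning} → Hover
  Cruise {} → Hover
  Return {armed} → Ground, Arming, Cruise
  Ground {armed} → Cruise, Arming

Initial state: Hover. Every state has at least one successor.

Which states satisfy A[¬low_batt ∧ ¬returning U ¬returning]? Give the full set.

{Hover, Cruise, Return, Ground}

States satisfying ¬low_batt ∧ ¬returning: {Cruise, Return, Ground}.
States satisfying ¬returning: {Hover, Cruise, Return, Ground}.
States satisfying A[¬low_batt ∧ ¬returning U ¬returning]: {Hover, Cruise, Return, Ground}.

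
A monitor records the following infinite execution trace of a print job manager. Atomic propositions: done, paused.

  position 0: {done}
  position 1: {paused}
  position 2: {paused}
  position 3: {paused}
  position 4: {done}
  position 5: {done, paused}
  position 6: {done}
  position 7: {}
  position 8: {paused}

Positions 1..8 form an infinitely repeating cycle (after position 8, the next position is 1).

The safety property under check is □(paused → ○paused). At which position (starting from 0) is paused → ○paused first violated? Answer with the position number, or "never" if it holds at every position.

3

Check paused → ○paused at each position in order: 0 ✓, 1 ✓, 2 ✓.
At position 3 the labels are {paused} and the next position 4 has {done}, so paused → ○paused is false there. This is the first violation.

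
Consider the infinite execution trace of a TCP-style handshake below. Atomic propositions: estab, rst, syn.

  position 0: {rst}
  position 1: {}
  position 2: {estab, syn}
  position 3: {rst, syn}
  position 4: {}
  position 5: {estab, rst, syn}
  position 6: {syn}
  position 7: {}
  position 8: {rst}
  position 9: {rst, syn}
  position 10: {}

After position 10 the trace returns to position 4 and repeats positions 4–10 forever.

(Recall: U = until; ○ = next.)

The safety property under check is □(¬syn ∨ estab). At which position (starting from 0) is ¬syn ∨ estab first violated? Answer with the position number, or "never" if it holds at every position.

Check ¬syn ∨ estab at each position in order: 0 ✓, 1 ✓, 2 ✓.
At position 3 the labels are {rst, syn}, so ¬syn ∨ estab is false there. This is the first violation.

3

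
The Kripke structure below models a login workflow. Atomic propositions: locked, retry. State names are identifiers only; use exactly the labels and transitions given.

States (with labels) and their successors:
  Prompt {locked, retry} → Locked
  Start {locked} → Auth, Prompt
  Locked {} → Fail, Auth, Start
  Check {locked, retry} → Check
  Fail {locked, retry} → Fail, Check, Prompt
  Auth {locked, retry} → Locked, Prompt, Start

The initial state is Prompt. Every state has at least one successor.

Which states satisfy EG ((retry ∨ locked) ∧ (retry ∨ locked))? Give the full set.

{Start, Check, Fail, Auth}

States satisfying (retry ∨ locked) ∧ (retry ∨ locked): {Prompt, Start, Check, Fail, Auth}.
States satisfying EG ((retry ∨ locked) ∧ (retry ∨ locked)): {Start, Check, Fail, Auth}.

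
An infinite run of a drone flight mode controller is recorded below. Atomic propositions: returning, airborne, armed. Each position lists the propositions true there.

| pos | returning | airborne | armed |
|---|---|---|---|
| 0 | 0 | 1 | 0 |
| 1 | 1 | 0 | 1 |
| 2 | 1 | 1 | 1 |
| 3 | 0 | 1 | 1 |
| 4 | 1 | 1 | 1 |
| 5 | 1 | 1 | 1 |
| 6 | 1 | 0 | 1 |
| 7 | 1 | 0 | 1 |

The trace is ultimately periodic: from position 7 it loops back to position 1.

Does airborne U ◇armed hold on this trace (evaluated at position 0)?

Walking from position 0: ◇armed first holds at position 0, and airborne holds at every earlier position along the way, so airborne U ◇armed holds.

Holds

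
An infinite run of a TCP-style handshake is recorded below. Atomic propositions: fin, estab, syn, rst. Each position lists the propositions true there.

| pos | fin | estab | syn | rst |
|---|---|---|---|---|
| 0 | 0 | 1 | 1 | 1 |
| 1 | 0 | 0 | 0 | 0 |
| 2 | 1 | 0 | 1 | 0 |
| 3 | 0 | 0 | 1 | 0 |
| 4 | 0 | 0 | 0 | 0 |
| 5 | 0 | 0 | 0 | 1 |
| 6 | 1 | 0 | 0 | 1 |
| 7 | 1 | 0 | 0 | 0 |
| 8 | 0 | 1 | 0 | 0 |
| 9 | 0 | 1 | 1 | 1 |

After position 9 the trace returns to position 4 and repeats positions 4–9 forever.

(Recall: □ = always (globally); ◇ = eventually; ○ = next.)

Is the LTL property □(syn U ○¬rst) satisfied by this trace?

syn U ○¬rst must hold at every position from 0 onward. It fails at position 4, so □(syn U ○¬rst) is false.

No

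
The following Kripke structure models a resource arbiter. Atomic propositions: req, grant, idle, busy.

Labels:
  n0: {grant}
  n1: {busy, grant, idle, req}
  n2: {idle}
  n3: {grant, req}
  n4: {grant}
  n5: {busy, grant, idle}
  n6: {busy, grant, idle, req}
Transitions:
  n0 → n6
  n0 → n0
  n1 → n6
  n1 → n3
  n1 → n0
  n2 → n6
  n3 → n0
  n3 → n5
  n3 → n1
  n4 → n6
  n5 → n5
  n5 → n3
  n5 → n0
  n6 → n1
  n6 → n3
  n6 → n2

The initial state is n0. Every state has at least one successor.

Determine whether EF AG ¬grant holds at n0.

States satisfying AG ¬grant: ∅.
States satisfying EF AG ¬grant: ∅.
No suitable path/successor from n0 witnesses the formula.
n0 ∉ Sat(EF AG ¬grant).

Does not hold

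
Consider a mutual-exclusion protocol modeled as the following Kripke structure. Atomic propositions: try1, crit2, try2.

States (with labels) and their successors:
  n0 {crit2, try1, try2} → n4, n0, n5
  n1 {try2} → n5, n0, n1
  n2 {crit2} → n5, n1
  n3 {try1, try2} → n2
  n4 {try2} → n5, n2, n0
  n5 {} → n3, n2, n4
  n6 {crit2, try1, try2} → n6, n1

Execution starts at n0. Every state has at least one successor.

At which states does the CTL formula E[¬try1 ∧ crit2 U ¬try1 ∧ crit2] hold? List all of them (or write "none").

{n2}

States satisfying ¬try1 ∧ crit2: {n2}.
States satisfying E[¬try1 ∧ crit2 U ¬try1 ∧ crit2]: {n2}.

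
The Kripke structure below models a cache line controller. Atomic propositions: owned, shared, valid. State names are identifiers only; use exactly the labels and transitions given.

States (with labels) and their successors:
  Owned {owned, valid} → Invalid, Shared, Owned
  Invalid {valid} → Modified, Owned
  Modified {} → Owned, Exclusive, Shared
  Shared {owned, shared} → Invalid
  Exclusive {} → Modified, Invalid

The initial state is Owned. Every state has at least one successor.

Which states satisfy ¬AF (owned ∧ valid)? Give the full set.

{Invalid, Modified, Shared, Exclusive}

States satisfying owned ∧ valid: {Owned}.
States satisfying AF (owned ∧ valid): {Owned}.
States satisfying ¬AF (owned ∧ valid): {Invalid, Modified, Shared, Exclusive}.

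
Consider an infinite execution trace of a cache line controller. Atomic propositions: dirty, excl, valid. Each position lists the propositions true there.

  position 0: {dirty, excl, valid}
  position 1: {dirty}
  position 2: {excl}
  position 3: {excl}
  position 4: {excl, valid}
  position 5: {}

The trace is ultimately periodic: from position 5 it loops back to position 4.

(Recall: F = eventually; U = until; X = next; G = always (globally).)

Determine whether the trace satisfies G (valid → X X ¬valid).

valid → X X ¬valid must hold at every position from 0 onward. It fails at position 4, so G (valid → X X ¬valid) is false.
Positions where valid holds: 0, 4.
Check X X ¬valid at each: 0→ok, 4→fails.

No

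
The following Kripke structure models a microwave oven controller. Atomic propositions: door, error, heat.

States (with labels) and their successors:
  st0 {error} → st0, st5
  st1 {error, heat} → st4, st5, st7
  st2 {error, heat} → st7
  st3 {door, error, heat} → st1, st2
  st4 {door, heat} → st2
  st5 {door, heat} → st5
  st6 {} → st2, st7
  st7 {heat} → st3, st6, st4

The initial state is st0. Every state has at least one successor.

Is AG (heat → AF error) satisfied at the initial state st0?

No

States satisfying heat → AF error: {st0, st1, st2, st3, st4, st6}.
States satisfying AG (heat → AF error): ∅.
st5 is reachable from st0 and violates heat → AF error, so AG fails at st0.
st0 ∉ Sat(AG (heat → AF error)).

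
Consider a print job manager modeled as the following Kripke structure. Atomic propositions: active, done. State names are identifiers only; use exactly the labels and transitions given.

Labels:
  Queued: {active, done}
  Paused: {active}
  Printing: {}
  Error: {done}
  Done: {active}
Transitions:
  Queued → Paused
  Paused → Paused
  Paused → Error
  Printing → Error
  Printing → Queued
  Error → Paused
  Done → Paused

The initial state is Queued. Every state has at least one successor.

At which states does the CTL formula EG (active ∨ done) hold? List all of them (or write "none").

{Queued, Paused, Error, Done}

States satisfying active ∨ done: {Queued, Paused, Error, Done}.
States satisfying EG (active ∨ done): {Queued, Paused, Error, Done}.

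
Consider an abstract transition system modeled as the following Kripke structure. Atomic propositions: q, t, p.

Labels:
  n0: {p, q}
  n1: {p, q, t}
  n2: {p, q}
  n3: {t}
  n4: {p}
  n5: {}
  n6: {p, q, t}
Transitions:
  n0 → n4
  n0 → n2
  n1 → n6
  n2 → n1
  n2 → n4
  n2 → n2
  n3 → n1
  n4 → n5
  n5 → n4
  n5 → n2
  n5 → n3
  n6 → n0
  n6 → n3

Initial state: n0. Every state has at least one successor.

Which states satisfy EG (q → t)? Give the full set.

{n1, n3, n4, n5, n6}

States satisfying q → t: {n1, n3, n4, n5, n6}.
States satisfying EG (q → t): {n1, n3, n4, n5, n6}.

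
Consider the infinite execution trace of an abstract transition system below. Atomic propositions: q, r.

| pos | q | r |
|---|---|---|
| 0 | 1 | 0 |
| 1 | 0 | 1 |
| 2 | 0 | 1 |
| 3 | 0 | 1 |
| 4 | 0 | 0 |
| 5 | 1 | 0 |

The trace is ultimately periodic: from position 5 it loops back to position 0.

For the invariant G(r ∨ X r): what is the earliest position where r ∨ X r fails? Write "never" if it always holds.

4

Check r ∨ X r at each position in order: 0 ✓, 1 ✓, 2 ✓, 3 ✓.
At position 4 the labels are {} and the next position 5 has {q}, so r ∨ X r is false there. This is the first violation.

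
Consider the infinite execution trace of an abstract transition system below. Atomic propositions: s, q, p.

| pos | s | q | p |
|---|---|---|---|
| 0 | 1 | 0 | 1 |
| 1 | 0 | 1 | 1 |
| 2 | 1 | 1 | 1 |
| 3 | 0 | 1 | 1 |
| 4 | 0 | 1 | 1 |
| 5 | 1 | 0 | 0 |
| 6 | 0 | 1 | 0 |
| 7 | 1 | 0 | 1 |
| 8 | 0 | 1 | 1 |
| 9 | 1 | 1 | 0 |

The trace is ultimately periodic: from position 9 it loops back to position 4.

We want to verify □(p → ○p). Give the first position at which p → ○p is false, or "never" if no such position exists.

4

Check p → ○p at each position in order: 0 ✓, 1 ✓, 2 ✓, 3 ✓.
At position 4 the labels are {p, q} and the next position 5 has {s}, so p → ○p is false there. This is the first violation.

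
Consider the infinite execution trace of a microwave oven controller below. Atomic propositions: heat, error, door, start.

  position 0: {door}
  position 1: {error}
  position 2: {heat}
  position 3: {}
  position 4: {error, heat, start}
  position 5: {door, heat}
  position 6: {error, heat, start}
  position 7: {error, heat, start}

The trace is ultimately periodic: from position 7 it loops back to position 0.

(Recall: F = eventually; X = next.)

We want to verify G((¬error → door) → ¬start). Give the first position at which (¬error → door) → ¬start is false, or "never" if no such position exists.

4

Check (¬error → door) → ¬start at each position in order: 0 ✓, 1 ✓, 2 ✓, 3 ✓.
At position 4 the labels are {error, heat, start}, so (¬error → door) → ¬start is false there. This is the first violation.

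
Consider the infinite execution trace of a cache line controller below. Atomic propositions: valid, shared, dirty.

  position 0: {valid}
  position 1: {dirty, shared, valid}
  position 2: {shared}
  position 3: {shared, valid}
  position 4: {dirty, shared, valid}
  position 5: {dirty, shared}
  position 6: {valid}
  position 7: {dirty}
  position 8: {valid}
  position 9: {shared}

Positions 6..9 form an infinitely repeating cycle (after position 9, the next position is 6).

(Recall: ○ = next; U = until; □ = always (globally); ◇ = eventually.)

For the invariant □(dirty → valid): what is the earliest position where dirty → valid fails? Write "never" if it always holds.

5

Check dirty → valid at each position in order: 0 ✓, 1 ✓, 2 ✓, 3 ✓, 4 ✓.
At position 5 the labels are {dirty, shared}, so dirty → valid is false there. This is the first violation.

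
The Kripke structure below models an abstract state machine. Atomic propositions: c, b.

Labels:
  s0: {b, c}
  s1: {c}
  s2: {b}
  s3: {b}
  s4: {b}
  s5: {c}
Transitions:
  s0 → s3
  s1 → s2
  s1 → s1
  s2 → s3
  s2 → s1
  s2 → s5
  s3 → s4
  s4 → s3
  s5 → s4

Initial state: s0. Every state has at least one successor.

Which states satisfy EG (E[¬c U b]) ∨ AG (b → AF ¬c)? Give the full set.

{s0, s1, s2, s3, s4, s5}

States satisfying E[¬c U b]: {s0, s2, s3, s4}.
States satisfying EG (E[¬c U b]): {s0, s2, s3, s4}.
States satisfying b → AF ¬c: {s0, s1, s2, s3, s4, s5}.
States satisfying AG (b → AF ¬c): {s0, s1, s2, s3, s4, s5}.
States satisfying EG (E[¬c U b]) ∨ AG (b → AF ¬c): {s0, s1, s2, s3, s4, s5}.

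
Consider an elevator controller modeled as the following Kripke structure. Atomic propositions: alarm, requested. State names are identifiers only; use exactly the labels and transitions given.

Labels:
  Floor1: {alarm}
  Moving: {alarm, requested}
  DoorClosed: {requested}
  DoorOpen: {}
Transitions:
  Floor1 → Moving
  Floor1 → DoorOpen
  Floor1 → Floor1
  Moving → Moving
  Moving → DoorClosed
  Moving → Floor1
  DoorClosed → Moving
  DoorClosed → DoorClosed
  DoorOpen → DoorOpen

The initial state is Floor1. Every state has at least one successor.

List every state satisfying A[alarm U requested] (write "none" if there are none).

States satisfying alarm: {Floor1, Moving}.
States satisfying requested: {Moving, DoorClosed}.
States satisfying A[alarm U requested]: {Moving, DoorClosed}.

{Moving, DoorClosed}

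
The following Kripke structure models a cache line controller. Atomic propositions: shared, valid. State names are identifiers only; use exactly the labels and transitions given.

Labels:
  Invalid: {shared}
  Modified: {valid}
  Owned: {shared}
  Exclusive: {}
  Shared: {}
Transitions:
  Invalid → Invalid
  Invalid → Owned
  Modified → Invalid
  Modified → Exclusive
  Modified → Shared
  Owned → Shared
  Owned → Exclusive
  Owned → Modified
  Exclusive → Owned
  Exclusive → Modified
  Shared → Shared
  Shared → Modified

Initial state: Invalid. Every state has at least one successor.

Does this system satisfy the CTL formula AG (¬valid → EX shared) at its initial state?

Does not hold

States satisfying ¬valid → EX shared: {Invalid, Modified, Exclusive}.
States satisfying AG (¬valid → EX shared): ∅.
Owned is reachable from Invalid and violates ¬valid → EX shared, so AG fails at Invalid.
Invalid ∉ Sat(AG (¬valid → EX shared)).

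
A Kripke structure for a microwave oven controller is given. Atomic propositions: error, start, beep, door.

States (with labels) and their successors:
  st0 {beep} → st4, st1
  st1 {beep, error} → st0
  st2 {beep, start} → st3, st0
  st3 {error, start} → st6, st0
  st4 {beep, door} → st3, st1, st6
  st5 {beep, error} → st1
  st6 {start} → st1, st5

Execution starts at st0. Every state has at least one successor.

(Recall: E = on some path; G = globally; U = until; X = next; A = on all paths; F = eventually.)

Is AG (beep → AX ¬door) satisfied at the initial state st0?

States satisfying beep → AX ¬door: {st1, st2, st3, st4, st5, st6}.
States satisfying AG (beep → AX ¬door): ∅.
st0 is reachable from st0 and violates beep → AX ¬door, so AG fails at st0.
st0 ∉ Sat(AG (beep → AX ¬door)).

Violated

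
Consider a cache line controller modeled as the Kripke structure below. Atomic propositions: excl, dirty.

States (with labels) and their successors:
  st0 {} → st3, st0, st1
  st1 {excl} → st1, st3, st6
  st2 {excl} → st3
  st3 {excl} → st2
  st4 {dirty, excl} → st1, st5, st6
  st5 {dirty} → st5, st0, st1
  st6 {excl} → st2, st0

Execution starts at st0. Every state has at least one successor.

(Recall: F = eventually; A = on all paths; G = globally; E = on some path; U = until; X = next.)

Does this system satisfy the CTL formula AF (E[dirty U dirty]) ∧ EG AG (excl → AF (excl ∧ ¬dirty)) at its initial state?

States satisfying E[dirty U dirty]: {st4, st5}.
States satisfying AF (E[dirty U dirty]): {st4, st5}.
States satisfying AG (excl → AF (excl ∧ ¬dirty)): {st0, st1, st2, st3, st5, st6}.
States satisfying EG AG (excl → AF (excl ∧ ¬dirty)): {st0, st1, st2, st3, st5, st6}.
States satisfying AF (E[dirty U dirty]) ∧ EG AG (excl → AF (excl ∧ ¬dirty)): {st5}.
st0 ∉ Sat(AF (E[dirty U dirty]) ∧ EG AG (excl → AF (excl ∧ ¬dirty))).

No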